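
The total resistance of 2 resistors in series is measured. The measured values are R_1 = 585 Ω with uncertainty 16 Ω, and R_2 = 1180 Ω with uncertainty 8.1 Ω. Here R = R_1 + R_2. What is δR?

17.9 Ω

For a sum/difference, combine absolute errors in quadrature:
  (δR_1)² = 256;  (δR_2)² = 65.6
δR = √(322) = 17.9 Ω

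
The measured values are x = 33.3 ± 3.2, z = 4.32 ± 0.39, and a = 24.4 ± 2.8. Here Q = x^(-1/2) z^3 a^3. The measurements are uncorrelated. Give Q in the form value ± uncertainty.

(2.03 ± 0.894) × 10^5

Each factor contributes (exponent × relative error)² to (δQ/Q)²:
  (−½·δx/x)² = (-0.5×0.0961)² = 0.00231;  (3·δz/z)² = (3×0.0903)² = 0.0734;  (3·δa/a)² = (3×0.115)² = 0.119
δQ/Q = √(0.194) = 0.441
Q = 2.03e+05, so δQ = 0.441 × 2.03e+05 = 89400.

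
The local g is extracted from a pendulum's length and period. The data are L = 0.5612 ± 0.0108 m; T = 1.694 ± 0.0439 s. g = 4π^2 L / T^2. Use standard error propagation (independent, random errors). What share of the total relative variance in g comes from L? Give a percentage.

12.1%

(δg/g)² = (1·δL/L)² + (-2·δT/T)²
  L term: (1×0.0192)² = 0.000370
  T term: (-2×0.0259)² = 0.00269
Total = 0.00306. Share from L = 0.000370/0.00306 = 0.121.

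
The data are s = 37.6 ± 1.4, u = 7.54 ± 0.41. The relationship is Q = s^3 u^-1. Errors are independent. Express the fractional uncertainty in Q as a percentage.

12.4%

Relative error in a monomial: (δQ/Q)² = Σ (nᵢ · δxᵢ/xᵢ)².
  (3·δs/s)² = (3×0.0372)² = 0.0125;  (-1·δu/u)² = (-1×0.0544)² = 0.00296
δQ/Q = √(0.0154) = 0.124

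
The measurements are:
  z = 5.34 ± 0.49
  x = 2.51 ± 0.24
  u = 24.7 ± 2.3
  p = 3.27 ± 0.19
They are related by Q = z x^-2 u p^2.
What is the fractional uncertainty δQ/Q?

0.259

Relative error in a monomial: (δQ/Q)² = Σ (nᵢ · δxᵢ/xᵢ)².
  (1·δz/z)² = (1×0.0918)² = 0.00842;  (-2·δx/x)² = (-2×0.0956)² = 0.0366;  (1·δu/u)² = (1×0.0931)² = 0.00867;  (2·δp/p)² = (2×0.0581)² = 0.0135
δQ/Q = √(0.0672) = 0.259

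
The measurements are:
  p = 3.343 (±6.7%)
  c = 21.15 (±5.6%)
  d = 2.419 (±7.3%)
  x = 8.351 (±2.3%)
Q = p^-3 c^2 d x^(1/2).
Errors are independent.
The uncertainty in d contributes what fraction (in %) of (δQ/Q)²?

9.12%

(δQ/Q)² = (-3·δp/p)² + (2·δc/c)² + (1·δd/d)² + (½·δx/x)²
  p term: (-3×0.0670)² = 0.0404
  c term: (2×0.0560)² = 0.0125
  d term: (1×0.0730)² = 0.00533
  x term: (0.5×0.0230)² = 0.000132
Total = 0.0584. Share from d = 0.00533/0.0584 = 0.0912.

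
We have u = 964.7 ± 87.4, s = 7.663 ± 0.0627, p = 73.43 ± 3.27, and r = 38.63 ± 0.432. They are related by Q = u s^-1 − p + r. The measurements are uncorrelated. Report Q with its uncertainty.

Let w = u·s^-1 = 125.9. δw/w = √((1·δu/u)² + (-1·δs/s)²) = √(0.00821 + 6.69e-05) = 0.0910, so δw = 11.5.
Q = w − p + r: δQ = √(δw² + δp² + δr²) = √(131 + 10.7 + 0.187) = 11.9
Q = 91.09.

91.09 ± 11.9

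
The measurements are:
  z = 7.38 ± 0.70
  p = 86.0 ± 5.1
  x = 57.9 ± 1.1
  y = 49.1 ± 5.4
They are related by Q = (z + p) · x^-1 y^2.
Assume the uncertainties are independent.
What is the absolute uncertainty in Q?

885

Let u = z + p = 93.4. δu = √(δz² + δp²) = √(0.490 + 26.0) = 5.15, so δu/u = 0.0551.
Q is then a monomial in u, x, y:
δQ/Q = √((δu/u)² + (-1·δx/x)² + (2·δy/y)²) = √(0.00304 + 0.000361 + 0.0484) = 0.228
Q = 3890, so δQ = 0.228 × 3890 = 885.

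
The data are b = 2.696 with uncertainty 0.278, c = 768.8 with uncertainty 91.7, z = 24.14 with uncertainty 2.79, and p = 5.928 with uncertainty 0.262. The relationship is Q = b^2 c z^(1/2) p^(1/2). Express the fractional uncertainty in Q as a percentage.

24.6%

Each factor contributes (exponent × relative error)² to (δQ/Q)²:
  (2·δb/b)² = (2×0.103)² = 0.0425;  (1·δc/c)² = (1×0.119)² = 0.0142;  (½·δz/z)² = (0.5×0.116)² = 0.00334;  (½·δp/p)² = (0.5×0.0442)² = 0.000488
δQ/Q = √(0.0606) = 0.246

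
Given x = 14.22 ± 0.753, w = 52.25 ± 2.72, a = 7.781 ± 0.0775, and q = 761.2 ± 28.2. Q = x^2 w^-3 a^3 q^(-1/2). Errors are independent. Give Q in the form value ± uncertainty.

0.02420 ± 0.00465

Relative error in a monomial: (δQ/Q)² = Σ (nᵢ · δxᵢ/xᵢ)².
  (2·δx/x)² = (2×0.0530)² = 0.0112;  (-3·δw/w)² = (-3×0.0521)² = 0.0244;  (3·δa/a)² = (3×0.00996)² = 0.000893;  (−½·δq/q)² = (-0.5×0.0370)² = 0.000343
δQ/Q = √(0.0368) = 0.192
Q = 0.02420, so δQ = 0.192 × 0.02420 = 0.00465.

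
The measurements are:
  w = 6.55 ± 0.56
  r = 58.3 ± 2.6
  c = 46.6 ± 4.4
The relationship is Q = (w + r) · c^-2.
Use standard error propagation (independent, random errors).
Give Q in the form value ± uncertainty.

Let u = w + r = 64.8. δu = √(δw² + δr²) = √(0.314 + 6.76) = 2.66, so δu/u = 0.0410.
Q is then a monomial in u, c:
δQ/Q = √((δu/u)² + (-2·δc/c)²) = √(0.00168 + 0.0357) = 0.193
Q = 0.0299, so δQ = 0.193 × 0.0299 = 0.00577.

0.0299 ± 0.00577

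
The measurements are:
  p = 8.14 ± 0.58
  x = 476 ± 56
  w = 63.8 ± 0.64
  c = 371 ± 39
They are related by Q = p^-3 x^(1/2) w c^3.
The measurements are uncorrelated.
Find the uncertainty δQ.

Relative error in a monomial: (δQ/Q)² = Σ (nᵢ · δxᵢ/xᵢ)².
  (-3·δp/p)² = (-3×0.0713)² = 0.0457;  (½·δx/x)² = (0.5×0.118)² = 0.00346;  (1·δw/w)² = (1×0.0100)² = 0.000101;  (3·δc/c)² = (3×0.105)² = 0.0995
δQ/Q = √(0.149) = 0.386
Q = 1.32e+08, so δQ = 0.386 × 1.32e+08 = 5.08e+07.

5.08e+07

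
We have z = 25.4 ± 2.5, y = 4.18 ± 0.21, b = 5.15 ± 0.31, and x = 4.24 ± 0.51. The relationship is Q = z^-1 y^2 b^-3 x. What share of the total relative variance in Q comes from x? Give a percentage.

(δQ/Q)² = (-1·δz/z)² + (2·δy/y)² + (-3·δb/b)² + (1·δx/x)²
  z term: (-1×0.0984)² = 0.00969
  y term: (2×0.0502)² = 0.0101
  b term: (-3×0.0602)² = 0.0326
  x term: (1×0.120)² = 0.0145
Total = 0.0669. Share from x = 0.0145/0.0669 = 0.216.

21.6%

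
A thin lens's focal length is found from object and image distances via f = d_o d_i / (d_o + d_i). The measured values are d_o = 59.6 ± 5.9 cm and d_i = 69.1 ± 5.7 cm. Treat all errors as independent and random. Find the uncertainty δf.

2.09 cm

∂f/∂d_o = (d_i/(d_o+d_i))² = 0.288;  ∂f/∂d_i = (d_o/(d_o+d_i))² = 0.214
δf = √((∂f/∂d_o · δd_o)² + (∂f/∂d_i · δd_i)²) = √(2.89 + 1.49) = 2.09 cm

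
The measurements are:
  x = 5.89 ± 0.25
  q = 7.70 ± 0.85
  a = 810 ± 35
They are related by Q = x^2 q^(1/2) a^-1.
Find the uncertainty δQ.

Since Q is a product/quotient, work with relative uncertainties:
  (2·δx/x)² = (2×0.0424)² = 0.00721;  (½·δq/q)² = (0.5×0.110)² = 0.00305;  (-1·δa/a)² = (-1×0.0432)² = 0.00187
δQ/Q = √(0.0121) = 0.110
Q = 0.119, so δQ = 0.110 × 0.119 = 0.0131.

0.0131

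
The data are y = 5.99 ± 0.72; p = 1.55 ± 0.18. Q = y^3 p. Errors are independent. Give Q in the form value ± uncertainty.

333 ± 126

Products/powers → add relative errors in quadrature, weighted by exponent:
  (3·δy/y)² = (3×0.120)² = 0.130;  (1·δp/p)² = (1×0.116)² = 0.0135
δQ/Q = √(0.144) = 0.379
Q = 333, so δQ = 0.379 × 333 = 126.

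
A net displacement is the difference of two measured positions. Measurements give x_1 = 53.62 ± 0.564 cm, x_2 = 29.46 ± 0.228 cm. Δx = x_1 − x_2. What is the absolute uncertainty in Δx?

0.608 cm

Absolute uncertainties add in quadrature for a linear combination:
  (δx_1)² = 0.318;  (δx_2)² = 0.0520
δΔx = √(0.370) = 0.608 cm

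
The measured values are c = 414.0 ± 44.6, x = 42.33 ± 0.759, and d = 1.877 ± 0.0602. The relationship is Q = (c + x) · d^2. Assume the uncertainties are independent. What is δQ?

188

Let u = c + x = 456.3. δu = √(δc² + δx²) = √(1990 + 0.576) = 44.6, so δu/u = 0.0978.
Q is then a monomial in u, d:
δQ/Q = √((δu/u)² + (2·δd/d)²) = √(0.00956 + 0.00411) = 0.117
Q = 1608, so δQ = 0.117 × 1608 = 188.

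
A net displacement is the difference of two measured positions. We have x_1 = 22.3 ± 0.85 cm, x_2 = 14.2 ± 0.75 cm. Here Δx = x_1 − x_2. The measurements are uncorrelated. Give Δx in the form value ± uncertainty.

8.10 ± 1.13 cm

Δx is a linear combination, so absolute uncertainties add in quadrature:
  (δx_1)² = 0.722;  (δx_2)² = 0.562
δΔx = √(1.28) = 1.13 cm
Δx = 8.10 cm.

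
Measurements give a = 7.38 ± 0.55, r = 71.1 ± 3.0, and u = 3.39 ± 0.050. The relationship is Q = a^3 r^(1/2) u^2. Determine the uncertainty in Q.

For a monomial Q ∝ a^3, r^(1/2), u^2, fractional errors add in quadrature:
  (3·δa/a)² = (3×0.0745)² = 0.0500;  (½·δr/r)² = (0.5×0.0422)² = 0.000445;  (2·δu/u)² = (2×0.0147)² = 0.000870
δQ/Q = √(0.0513) = 0.226
Q = 38900, so δQ = 0.226 × 38900 = 8820.

8820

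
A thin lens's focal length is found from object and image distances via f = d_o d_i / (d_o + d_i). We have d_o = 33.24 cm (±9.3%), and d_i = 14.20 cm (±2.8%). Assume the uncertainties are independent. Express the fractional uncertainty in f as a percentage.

3.41%

∂f/∂d_o = (d_i/(d_o+d_i))² = 0.0896;  ∂f/∂d_i = (d_o/(d_o+d_i))² = 0.491
δf = √((∂f/∂d_o · δd_o)² + (∂f/∂d_i · δd_i)²) = √(0.0767 + 0.0381) = 0.339 cm
f = 9.950 cm, so δf/f = 0.339/9.950 = 0.0341.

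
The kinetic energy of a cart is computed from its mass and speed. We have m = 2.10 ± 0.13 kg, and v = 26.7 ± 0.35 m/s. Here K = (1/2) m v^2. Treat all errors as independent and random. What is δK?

50.3 J

Each factor contributes (exponent × relative error)² to (δK/K)²:
  (1·δm/m)² = (1×0.0619)² = 0.00383;  (2·δv/v)² = (2×0.0131)² = 0.000687
δK/K = √(0.00452) = 0.0672
K = 749 J, so δK = 0.0672 × 749 = 50.3 J.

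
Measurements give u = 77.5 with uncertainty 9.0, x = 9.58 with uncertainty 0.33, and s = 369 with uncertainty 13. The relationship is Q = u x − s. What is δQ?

Let p = u·x = 742. δp/p = √((1·δu/u)² + (1·δx/x)²) = √(0.0135 + 0.00119) = 0.121, so δp = 89.9.
Q = p − s: δQ = √(δp² + δs²) = √(8090 + 169) = 90.9

90.9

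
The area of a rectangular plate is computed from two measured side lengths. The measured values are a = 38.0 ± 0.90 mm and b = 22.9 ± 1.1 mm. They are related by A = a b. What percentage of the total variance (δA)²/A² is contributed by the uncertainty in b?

(δA/A)² = (1·δa/a)² + (1·δb/b)²
  a term: (1×0.0237)² = 0.000561
  b term: (1×0.0480)² = 0.00231
Total = 0.00287. Share from b = 0.00231/0.00287 = 0.804.

80.4%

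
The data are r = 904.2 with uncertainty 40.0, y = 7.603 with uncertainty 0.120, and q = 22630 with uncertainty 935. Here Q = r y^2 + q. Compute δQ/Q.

Let p = r·y^2 = 52270. δp/p = √((1·δr/r)² + (2·δy/y)²) = √(0.00196 + 0.000996) = 0.0543, so δp = 2840.
Q = p + q: δQ = √(δp² + δq²) = √(8.07e+06 + 8.74e+05) = 2990
Q = 74900, so δQ/Q = 2990/74900 = 0.0399.

0.0399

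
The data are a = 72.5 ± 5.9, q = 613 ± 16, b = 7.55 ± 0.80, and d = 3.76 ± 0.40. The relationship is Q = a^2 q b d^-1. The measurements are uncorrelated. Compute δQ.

For a monomial Q ∝ a^2, q, b, d^-1, fractional errors add in quadrature:
  (2·δa/a)² = (2×0.0814)² = 0.0265;  (1·δq/q)² = (1×0.0261)² = 0.000681;  (1·δb/b)² = (1×0.106)² = 0.0112;  (-1·δd/d)² = (-1×0.106)² = 0.0113
δQ/Q = √(0.0497) = 0.223
Q = 6.47e+06, so δQ = 0.223 × 6.47e+06 = 1.44e+06.

1.44e+06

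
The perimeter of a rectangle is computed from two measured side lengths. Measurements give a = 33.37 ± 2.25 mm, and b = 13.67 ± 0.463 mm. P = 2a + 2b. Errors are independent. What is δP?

4.59 mm

Sums and differences: (δP)² = Σ (cᵢ δxᵢ)².
  (2·δa)² = 20.2;  (2·δb)² = 0.857
δP = √(21.1) = 4.59 mm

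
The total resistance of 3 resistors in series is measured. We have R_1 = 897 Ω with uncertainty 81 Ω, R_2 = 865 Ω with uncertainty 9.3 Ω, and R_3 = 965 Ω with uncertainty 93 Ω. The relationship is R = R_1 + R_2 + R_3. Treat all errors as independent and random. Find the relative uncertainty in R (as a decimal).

Sums and differences: (δR)² = Σ (cᵢ δxᵢ)².
  (δR_1)² = 6560;  (δR_2)² = 86.5;  (δR_3)² = 8650
δR = √(15300) = 124 Ω
R = 2730 Ω, so δR/R = 124/2730 = 0.0454.

0.0454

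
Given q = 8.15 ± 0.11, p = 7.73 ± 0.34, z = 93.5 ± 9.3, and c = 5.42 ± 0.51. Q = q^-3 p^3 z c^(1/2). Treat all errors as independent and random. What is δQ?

32.8

Q is a product of powers, so relative uncertainties combine in quadrature:
  (-3·δq/q)² = (-3×0.0135)² = 0.00164;  (3·δp/p)² = (3×0.0440)² = 0.0174;  (1·δz/z)² = (1×0.0995)² = 0.00989;  (½·δc/c)² = (0.5×0.0941)² = 0.00221
δQ/Q = √(0.0312) = 0.177
Q = 186, so δQ = 0.177 × 186 = 32.8.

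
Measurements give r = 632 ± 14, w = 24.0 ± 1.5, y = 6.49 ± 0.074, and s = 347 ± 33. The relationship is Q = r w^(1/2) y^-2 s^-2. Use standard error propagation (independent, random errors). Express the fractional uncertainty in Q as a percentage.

Q is a product of powers, so relative uncertainties combine in quadrature:
  (1·δr/r)² = (1×0.0222)² = 0.000491;  (½·δw/w)² = (0.5×0.0625)² = 0.000977;  (-2·δy/y)² = (-2×0.0114)² = 0.000520;  (-2·δs/s)² = (-2×0.0951)² = 0.0362
δQ/Q = √(0.0382) = 0.195

19.5%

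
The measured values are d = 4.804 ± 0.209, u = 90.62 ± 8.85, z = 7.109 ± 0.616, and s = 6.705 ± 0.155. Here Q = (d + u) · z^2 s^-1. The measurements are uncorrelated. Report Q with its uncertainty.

719.2 ± 142

Let w = d + u = 95.42. δw = √(δd² + δu²) = √(0.0437 + 78.3) = 8.85, so δw/w = 0.0928.
Q is then a monomial in w, z, s:
δQ/Q = √((δw/w)² + (2·δz/z)² + (-1·δs/s)²) = √(0.00861 + 0.0300 + 0.000534) = 0.198
Q = 719.2, so δQ = 0.198 × 719.2 = 142.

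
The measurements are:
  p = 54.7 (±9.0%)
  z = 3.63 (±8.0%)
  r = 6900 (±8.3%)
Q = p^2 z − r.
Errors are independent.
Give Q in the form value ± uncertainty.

3960 ± 2210

Let w = p^2·z = 10900. δw/w = √((2·δp/p)² + (1·δz/z)²) = √(0.0324 + 0.00640) = 0.197, so δw = 2140.
Q = w − r: δQ = √(δw² + δr²) = √(4.58e+06 + 3.28e+05) = 2210
Q = 3960.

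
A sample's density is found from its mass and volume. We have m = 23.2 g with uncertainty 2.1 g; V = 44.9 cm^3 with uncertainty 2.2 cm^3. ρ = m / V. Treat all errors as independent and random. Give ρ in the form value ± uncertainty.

0.517 ± 0.0532 g/cm^3

For a monomial ρ ∝ m, V^-1, fractional errors add in quadrature:
  (1·δm/m)² = (1×0.0905)² = 0.00819;  (-1·δV/V)² = (-1×0.0490)² = 0.00240
δρ/ρ = √(0.0106) = 0.103
ρ = 0.517 g/cm^3, so δρ = 0.103 × 0.517 = 0.0532 g/cm^3.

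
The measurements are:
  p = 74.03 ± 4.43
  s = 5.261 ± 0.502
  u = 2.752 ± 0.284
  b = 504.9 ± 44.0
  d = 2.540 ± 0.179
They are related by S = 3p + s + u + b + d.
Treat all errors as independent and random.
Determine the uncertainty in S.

Absolute uncertainties add in quadrature for a linear combination:
  (3·δp)² = 177;  (δs)² = 0.252;  (δu)² = 0.0807;  (δb)² = 1940;  (δd)² = 0.0320
δS = √(2110) = 46.0

46.0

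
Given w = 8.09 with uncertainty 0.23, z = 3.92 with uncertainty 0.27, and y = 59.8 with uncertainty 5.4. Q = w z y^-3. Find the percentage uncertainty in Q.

28.1%

Each factor contributes (exponent × relative error)² to (δQ/Q)²:
  (1·δw/w)² = (1×0.0284)² = 0.000808;  (1·δz/z)² = (1×0.0689)² = 0.00474;  (-3·δy/y)² = (-3×0.0903)² = 0.0734
δQ/Q = √(0.0789) = 0.281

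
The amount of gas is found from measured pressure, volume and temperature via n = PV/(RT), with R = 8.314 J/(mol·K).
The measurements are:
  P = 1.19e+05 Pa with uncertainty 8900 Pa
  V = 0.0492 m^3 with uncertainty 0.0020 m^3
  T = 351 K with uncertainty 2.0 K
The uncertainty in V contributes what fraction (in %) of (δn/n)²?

(δn/n)² = (1·δP/P)² + (1·δV/V)² + (-1·δT/T)²
  P term: (1×0.0748)² = 0.00559
  V term: (1×0.0407)² = 0.00165
  T term: (-1×0.00570)² = 3.25e-05
Total = 0.00728. Share from V = 0.00165/0.00728 = 0.227.

22.7%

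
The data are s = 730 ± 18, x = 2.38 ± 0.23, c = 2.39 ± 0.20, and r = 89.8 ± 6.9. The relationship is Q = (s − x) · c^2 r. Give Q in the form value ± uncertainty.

Let u = s − x = 728. δu = √(δs² + δx²) = √(324 + 0.0529) = 18.0, so δu/u = 0.0247.
Q is then a monomial in u, c, r:
δQ/Q = √((δu/u)² + (2·δc/c)² + (1·δr/r)²) = √(0.000612 + 0.0280 + 0.00590) = 0.186
Q = 3.73e+05, so δQ = 0.186 × 3.73e+05 = 69400.

(3.73 ± 0.694) × 10^5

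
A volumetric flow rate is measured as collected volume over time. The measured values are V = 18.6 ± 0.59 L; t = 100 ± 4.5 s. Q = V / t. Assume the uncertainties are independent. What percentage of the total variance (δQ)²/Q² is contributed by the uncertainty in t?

66.8%

(δQ/Q)² = (1·δV/V)² + (-1·δt/t)²
  V term: (1×0.0317)² = 0.00101
  t term: (-1×0.0450)² = 0.00202
Total = 0.00303. Share from t = 0.00202/0.00303 = 0.668.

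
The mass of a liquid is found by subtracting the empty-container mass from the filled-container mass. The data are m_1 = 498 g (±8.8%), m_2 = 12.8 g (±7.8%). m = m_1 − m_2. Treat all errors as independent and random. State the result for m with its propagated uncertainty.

Each term contributes (cᵢ δxᵢ)² to (δm)²:
  (δm_1)² = 1920;  (δm_2)² = 0.997
δm = √(1920) = 43.8 g
m = 485 g.

485 ± 43.8 g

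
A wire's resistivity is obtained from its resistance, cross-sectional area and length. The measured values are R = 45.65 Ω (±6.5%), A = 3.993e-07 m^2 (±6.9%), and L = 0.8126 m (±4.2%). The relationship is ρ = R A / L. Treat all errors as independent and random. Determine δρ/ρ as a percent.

10.4%

ρ is a product of powers, so relative uncertainties combine in quadrature:
  (1·δR/R)² = (1×0.0650)² = 0.00423;  (1·δA/A)² = (1×0.0690)² = 0.00476;  (-1·δL/L)² = (-1×0.0420)² = 0.00176
δρ/ρ = √(0.0108) = 0.104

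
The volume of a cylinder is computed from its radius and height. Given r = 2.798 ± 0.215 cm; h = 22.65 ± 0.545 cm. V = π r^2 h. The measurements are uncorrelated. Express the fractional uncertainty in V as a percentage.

Each factor contributes (exponent × relative error)² to (δV/V)²:
  (2·δr/r)² = (2×0.0768)² = 0.0236;  (1·δh/h)² = (1×0.0241)² = 0.000579
δV/V = √(0.0242) = 0.156

15.6%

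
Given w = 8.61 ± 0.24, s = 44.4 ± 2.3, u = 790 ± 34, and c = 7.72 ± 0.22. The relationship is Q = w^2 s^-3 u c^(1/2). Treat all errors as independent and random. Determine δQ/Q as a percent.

For a monomial Q ∝ w^2, s^-3, u, c^(1/2), fractional errors add in quadrature:
  (2·δw/w)² = (2×0.0279)² = 0.00311;  (-3·δs/s)² = (-3×0.0518)² = 0.0242;  (1·δu/u)² = (1×0.0430)² = 0.00185;  (½·δc/c)² = (0.5×0.0285)² = 0.000203
δQ/Q = √(0.0293) = 0.171

17.1%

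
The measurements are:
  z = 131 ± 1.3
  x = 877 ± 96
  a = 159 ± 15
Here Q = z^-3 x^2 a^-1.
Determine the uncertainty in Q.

0.000517

Relative error in a monomial: (δQ/Q)² = Σ (nᵢ · δxᵢ/xᵢ)².
  (-3·δz/z)² = (-3×0.00992)² = 0.000886;  (2·δx/x)² = (2×0.109)² = 0.0479;  (-1·δa/a)² = (-1×0.0943)² = 0.00890
δQ/Q = √(0.0577) = 0.240
Q = 0.00215, so δQ = 0.240 × 0.00215 = 0.000517.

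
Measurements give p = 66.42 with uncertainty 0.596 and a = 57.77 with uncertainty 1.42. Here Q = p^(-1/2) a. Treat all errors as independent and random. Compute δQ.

Relative error in a monomial: (δQ/Q)² = Σ (nᵢ · δxᵢ/xᵢ)².
  (−½·δp/p)² = (-0.5×0.00897)² = 2.01e-05;  (1·δa/a)² = (1×0.0246)² = 0.000604
δQ/Q = √(0.000624) = 0.0250
Q = 7.088, so δQ = 0.0250 × 7.088 = 0.177.

0.177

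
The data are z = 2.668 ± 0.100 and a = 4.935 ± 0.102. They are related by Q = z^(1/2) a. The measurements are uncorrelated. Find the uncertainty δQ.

Q is a product of powers, so relative uncertainties combine in quadrature:
  (½·δz/z)² = (0.5×0.0375)² = 0.000351;  (1·δa/a)² = (1×0.0207)² = 0.000427
δQ/Q = √(0.000778) = 0.0279
Q = 8.061, so δQ = 0.0279 × 8.061 = 0.225.

0.225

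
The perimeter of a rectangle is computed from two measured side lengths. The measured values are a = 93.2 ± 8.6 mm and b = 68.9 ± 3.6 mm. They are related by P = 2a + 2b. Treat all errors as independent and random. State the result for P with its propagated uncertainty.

Sums and differences: (δP)² = Σ (cᵢ δxᵢ)².
  (2·δa)² = 296;  (2·δb)² = 51.8
δP = √(348) = 18.6 mm
P = 324 mm.

324 ± 18.6 mm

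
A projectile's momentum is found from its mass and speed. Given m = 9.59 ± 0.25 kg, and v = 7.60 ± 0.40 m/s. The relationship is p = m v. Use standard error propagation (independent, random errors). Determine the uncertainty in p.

Relative error in a monomial: (δp/p)² = Σ (nᵢ · δxᵢ/xᵢ)².
  (1·δm/m)² = (1×0.0261)² = 0.000680;  (1·δv/v)² = (1×0.0526)² = 0.00277
δp/p = √(0.00345) = 0.0587
p = 72.9 kg·m/s, so δp = 0.0587 × 72.9 = 4.28 kg·m/s.

4.28 kg·m/s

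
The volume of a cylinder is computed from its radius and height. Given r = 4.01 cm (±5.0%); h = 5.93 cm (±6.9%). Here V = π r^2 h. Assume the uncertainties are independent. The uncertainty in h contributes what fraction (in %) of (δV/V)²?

32.3%

(δV/V)² = (2·δr/r)² + (1·δh/h)²
  r term: (2×0.0500)² = 0.0100
  h term: (1×0.0690)² = 0.00476
Total = 0.0148. Share from h = 0.00476/0.0148 = 0.323.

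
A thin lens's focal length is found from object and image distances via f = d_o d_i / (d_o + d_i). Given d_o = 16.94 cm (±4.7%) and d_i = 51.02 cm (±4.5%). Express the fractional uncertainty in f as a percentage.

∂f/∂d_o = (d_i/(d_o+d_i))² = 0.564;  ∂f/∂d_i = (d_o/(d_o+d_i))² = 0.0621
δf = √((∂f/∂d_o · δd_o)² + (∂f/∂d_i · δd_i)²) = √(0.201 + 0.0203) = 0.471 cm
f = 12.72 cm, so δf/f = 0.471/12.72 = 0.0370.

3.70%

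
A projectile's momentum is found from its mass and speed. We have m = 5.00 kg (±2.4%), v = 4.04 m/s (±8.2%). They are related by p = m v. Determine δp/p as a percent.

Relative error in a monomial: (δp/p)² = Σ (nᵢ · δxᵢ/xᵢ)².
  (1·δm/m)² = (1×0.0240)² = 0.000576;  (1·δv/v)² = (1×0.0820)² = 0.00672
δp/p = √(0.00730) = 0.0854

8.54%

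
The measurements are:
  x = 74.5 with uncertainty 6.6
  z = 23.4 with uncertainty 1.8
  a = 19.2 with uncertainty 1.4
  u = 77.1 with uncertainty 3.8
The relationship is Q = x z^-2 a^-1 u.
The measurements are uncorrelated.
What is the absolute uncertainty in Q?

For a monomial Q ∝ x, z^-2, a^-1, u, fractional errors add in quadrature:
  (1·δx/x)² = (1×0.0886)² = 0.00785;  (-2·δz/z)² = (-2×0.0769)² = 0.0237;  (-1·δa/a)² = (-1×0.0729)² = 0.00532;  (1·δu/u)² = (1×0.0493)² = 0.00243
δQ/Q = √(0.0393) = 0.198
Q = 0.546, so δQ = 0.198 × 0.546 = 0.108.

0.108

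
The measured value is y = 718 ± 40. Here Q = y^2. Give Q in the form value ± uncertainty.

(5.16 ± 0.574) × 10^5

Since Q is a product/quotient, work with relative uncertainties:
  (2·δy/y)² = (2×0.0557)² = 0.0124
δQ/Q = √(0.0124) = 0.111
Q = 5.16e+05, so δQ = 0.111 × 5.16e+05 = 57400.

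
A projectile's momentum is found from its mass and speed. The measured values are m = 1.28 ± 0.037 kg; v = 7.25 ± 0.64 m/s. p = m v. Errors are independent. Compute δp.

p is a product of powers, so relative uncertainties combine in quadrature:
  (1·δm/m)² = (1×0.0289)² = 0.000836;  (1·δv/v)² = (1×0.0883)² = 0.00779
δp/p = √(0.00863) = 0.0929
p = 9.28 kg·m/s, so δp = 0.0929 × 9.28 = 0.862 kg·m/s.

0.862 kg·m/s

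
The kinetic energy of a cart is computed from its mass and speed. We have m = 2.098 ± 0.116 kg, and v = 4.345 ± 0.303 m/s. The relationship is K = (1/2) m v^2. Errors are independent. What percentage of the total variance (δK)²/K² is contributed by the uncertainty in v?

86.4%

(δK/K)² = (1·δm/m)² + (2·δv/v)²
  m term: (1×0.0553)² = 0.00306
  v term: (2×0.0697)² = 0.0195
Total = 0.0225. Share from v = 0.0195/0.0225 = 0.864.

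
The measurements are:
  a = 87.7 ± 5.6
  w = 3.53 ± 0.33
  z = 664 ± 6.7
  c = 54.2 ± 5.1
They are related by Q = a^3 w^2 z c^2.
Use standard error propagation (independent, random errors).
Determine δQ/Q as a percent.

For a monomial Q ∝ a^3, w^2, z, c^2, fractional errors add in quadrature:
  (3·δa/a)² = (3×0.0639)² = 0.0367;  (2·δw/w)² = (2×0.0935)² = 0.0350;  (1·δz/z)² = (1×0.0101)² = 0.000102;  (2·δc/c)² = (2×0.0941)² = 0.0354
δQ/Q = √(0.107) = 0.327

32.7%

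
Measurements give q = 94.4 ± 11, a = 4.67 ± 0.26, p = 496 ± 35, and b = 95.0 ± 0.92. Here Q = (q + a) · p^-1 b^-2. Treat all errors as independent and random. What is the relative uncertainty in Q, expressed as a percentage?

Let u = q + a = 99.1. δu = √(δq² + δa²) = √(121 + 0.0676) = 11.0, so δu/u = 0.111.
Q is then a monomial in u, p, b:
δQ/Q = √((δu/u)² + (-1·δp/p)² + (-2·δb/b)²) = √(0.0123 + 0.00498 + 0.000375) = 0.133

13.3%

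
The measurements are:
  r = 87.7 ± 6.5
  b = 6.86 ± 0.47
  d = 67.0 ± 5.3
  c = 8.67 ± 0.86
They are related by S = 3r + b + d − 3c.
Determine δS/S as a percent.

6.55%

S is a linear combination, so absolute uncertainties add in quadrature:
  (3·δr)² = 380;  (δb)² = 0.221;  (δd)² = 28.1;  (3·δc)² = 6.66
δS = √(415) = 20.4
S = 311, so δS/S = 20.4/311 = 0.0655.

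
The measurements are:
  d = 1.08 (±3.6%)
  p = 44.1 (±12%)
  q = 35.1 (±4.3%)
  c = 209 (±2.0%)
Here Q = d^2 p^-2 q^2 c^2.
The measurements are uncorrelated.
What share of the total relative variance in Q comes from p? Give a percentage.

(δQ/Q)² = (2·δd/d)² + (-2·δp/p)² + (2·δq/q)² + (2·δc/c)²
  d term: (2×0.0360)² = 0.00518
  p term: (-2×0.120)² = 0.0576
  q term: (2×0.0430)² = 0.00740
  c term: (2×0.0200)² = 0.00160
Total = 0.0718. Share from p = 0.0576/0.0718 = 0.802.

80.2%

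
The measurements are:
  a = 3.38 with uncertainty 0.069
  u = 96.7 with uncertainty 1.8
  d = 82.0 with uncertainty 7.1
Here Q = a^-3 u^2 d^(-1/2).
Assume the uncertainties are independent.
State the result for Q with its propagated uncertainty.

26.7 ± 2.24

Each factor contributes (exponent × relative error)² to (δQ/Q)²:
  (-3·δa/a)² = (-3×0.0204)² = 0.00375;  (2·δu/u)² = (2×0.0186)² = 0.00139;  (−½·δd/d)² = (-0.5×0.0866)² = 0.00187
δQ/Q = √(0.00701) = 0.0837
Q = 26.7, so δQ = 0.0837 × 26.7 = 2.24.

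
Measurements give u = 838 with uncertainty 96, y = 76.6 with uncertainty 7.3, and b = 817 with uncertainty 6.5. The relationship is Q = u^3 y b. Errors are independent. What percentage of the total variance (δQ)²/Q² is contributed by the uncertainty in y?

7.14%

(δQ/Q)² = (3·δu/u)² + (1·δy/y)² + (1·δb/b)²
  u term: (3×0.115)² = 0.118
  y term: (1×0.0953)² = 0.00908
  b term: (1×0.00796)² = 6.33e-05
Total = 0.127. Share from y = 0.00908/0.127 = 0.0714.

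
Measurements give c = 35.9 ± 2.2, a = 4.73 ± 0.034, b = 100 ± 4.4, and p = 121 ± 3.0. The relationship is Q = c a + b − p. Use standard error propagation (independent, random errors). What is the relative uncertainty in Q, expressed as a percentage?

7.90%

Let w = c·a = 170. δw/w = √((1·δc/c)² + (1·δa/a)²) = √(0.00376 + 5.17e-05) = 0.0617, so δw = 10.5.
Q = w + b − p: δQ = √(δw² + δb² + δp²) = √(110 + 19.4 + 9.00) = 11.8
Q = 149, so δQ/Q = 11.8/149 = 0.0790.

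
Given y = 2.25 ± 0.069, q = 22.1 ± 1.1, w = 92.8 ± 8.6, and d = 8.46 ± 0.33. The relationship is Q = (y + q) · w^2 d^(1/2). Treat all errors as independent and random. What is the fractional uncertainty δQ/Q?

Let u = y + q = 24.4. δu = √(δy² + δq²) = √(0.00476 + 1.21) = 1.10, so δu/u = 0.0453.
Q is then a monomial in u, w, d:
δQ/Q = √((δu/u)² + (2·δw/w)² + (½·δd/d)²) = √(0.00205 + 0.0344 + 0.000380) = 0.192

0.192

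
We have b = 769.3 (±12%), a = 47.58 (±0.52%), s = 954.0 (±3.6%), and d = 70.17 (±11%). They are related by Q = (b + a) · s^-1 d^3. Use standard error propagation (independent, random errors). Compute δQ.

Let u = b + a = 816.9. δu = √(δb² + δa²) = √(8520 + 0.0612) = 92.3, so δu/u = 0.113.
Q is then a monomial in u, s, d:
δQ/Q = √((δu/u)² + (-1·δs/s)² + (3·δd/d)²) = √(0.0128 + 0.00130 + 0.109) = 0.351
Q = 295800, so δQ = 0.351 × 295800 = 1.04e+05.

1.04e+05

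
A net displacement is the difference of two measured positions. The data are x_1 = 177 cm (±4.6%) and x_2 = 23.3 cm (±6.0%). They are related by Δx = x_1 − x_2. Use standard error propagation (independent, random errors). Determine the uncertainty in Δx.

Each term contributes (cᵢ δxᵢ)² to (δΔx)²:
  (δx_1)² = 66.3;  (δx_2)² = 1.95
δΔx = √(68.2) = 8.26 cm

8.26 cm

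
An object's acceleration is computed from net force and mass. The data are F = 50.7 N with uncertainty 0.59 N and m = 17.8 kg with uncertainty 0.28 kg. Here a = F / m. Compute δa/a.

For a monomial a ∝ F, m^-1, fractional errors add in quadrature:
  (1·δF/F)² = (1×0.0116)² = 0.000135;  (-1·δm/m)² = (-1×0.0157)² = 0.000247
δa/a = √(0.000383) = 0.0196

0.0196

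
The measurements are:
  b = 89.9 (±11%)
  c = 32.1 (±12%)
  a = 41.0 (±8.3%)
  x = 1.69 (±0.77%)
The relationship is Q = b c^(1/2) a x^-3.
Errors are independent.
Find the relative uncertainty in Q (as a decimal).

Relative error in a monomial: (δQ/Q)² = Σ (nᵢ · δxᵢ/xᵢ)².
  (1·δb/b)² = (1×0.110)² = 0.0121;  (½·δc/c)² = (0.5×0.120)² = 0.00360;  (1·δa/a)² = (1×0.0830)² = 0.00689;  (-3·δx/x)² = (-3×0.00770)² = 0.000534
δQ/Q = √(0.0231) = 0.152

0.152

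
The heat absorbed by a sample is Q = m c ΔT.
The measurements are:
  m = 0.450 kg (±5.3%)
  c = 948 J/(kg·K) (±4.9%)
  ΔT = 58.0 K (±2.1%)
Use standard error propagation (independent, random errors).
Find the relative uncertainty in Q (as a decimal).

0.0752

For a monomial Q ∝ m, c, ΔT, fractional errors add in quadrature:
  (1·δm/m)² = (1×0.0530)² = 0.00281;  (1·δc/c)² = (1×0.0490)² = 0.00240;  (1·δΔT/ΔT)² = (1×0.0210)² = 0.000441
δQ/Q = √(0.00565) = 0.0752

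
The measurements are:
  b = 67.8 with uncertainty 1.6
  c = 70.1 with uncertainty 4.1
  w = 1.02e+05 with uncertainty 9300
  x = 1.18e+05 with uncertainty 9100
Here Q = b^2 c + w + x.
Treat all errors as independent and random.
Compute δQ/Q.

0.0507

Let p = b^2·c = 3.22e+05. δp/p = √((2·δb/b)² + (1·δc/c)²) = √(0.00223 + 0.00342) = 0.0752, so δp = 24200.
Q = p + w + x: δQ = √(δp² + δw² + δx²) = √(5.87e+08 + 8.65e+07 + 8.28e+07) = 27500
Q = 5.42e+05, so δQ/Q = 27500/5.42e+05 = 0.0507.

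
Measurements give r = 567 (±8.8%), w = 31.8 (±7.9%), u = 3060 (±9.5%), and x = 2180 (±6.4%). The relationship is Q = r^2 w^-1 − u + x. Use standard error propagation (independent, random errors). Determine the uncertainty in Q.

Let p = r^2·w^-1 = 10100. δp/p = √((2·δr/r)² + (-1·δw/w)²) = √(0.0310 + 0.00624) = 0.193, so δp = 1950.
Q = p − u + x: δQ = √(δp² + δu² + δx²) = √(3.8e+06 + 84500 + 19500) = 1980

1980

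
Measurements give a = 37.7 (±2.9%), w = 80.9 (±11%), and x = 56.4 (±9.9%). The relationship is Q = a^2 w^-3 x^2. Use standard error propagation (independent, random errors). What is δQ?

For a monomial Q ∝ a^2, w^-3, x^2, fractional errors add in quadrature:
  (2·δa/a)² = (2×0.0290)² = 0.00336;  (-3·δw/w)² = (-3×0.110)² = 0.109;  (2·δx/x)² = (2×0.0990)² = 0.0392
δQ/Q = √(0.151) = 0.389
Q = 8.54, so δQ = 0.389 × 8.54 = 3.32.

3.32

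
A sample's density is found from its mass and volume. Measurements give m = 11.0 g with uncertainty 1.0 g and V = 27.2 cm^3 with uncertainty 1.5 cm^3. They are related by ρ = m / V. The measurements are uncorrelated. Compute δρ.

Relative error in a monomial: (δρ/ρ)² = Σ (nᵢ · δxᵢ/xᵢ)².
  (1·δm/m)² = (1×0.0909)² = 0.00826;  (-1·δV/V)² = (-1×0.0551)² = 0.00304
δρ/ρ = √(0.0113) = 0.106
ρ = 0.404 g/cm^3, so δρ = 0.106 × 0.404 = 0.0430 g/cm^3.

0.0430 g/cm^3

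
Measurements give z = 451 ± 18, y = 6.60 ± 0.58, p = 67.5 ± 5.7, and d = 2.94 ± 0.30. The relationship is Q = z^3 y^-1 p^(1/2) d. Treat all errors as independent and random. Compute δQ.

Products/powers → add relative errors in quadrature, weighted by exponent:
  (3·δz/z)² = (3×0.0399)² = 0.0143;  (-1·δy/y)² = (-1×0.0879)² = 0.00772;  (½·δp/p)² = (0.5×0.0844)² = 0.00178;  (1·δd/d)² = (1×0.102)² = 0.0104
δQ/Q = √(0.0343) = 0.185
Q = 3.36e+08, so δQ = 0.185 × 3.36e+08 = 6.21e+07.

6.21e+07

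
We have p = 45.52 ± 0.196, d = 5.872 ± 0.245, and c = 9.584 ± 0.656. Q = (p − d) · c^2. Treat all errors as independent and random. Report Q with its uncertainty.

3642 ± 499

Let u = p − d = 39.65. δu = √(δp² + δd²) = √(0.0384 + 0.0600) = 0.314, so δu/u = 0.00791.
Q is then a monomial in u, c:
δQ/Q = √((δu/u)² + (2·δc/c)²) = √(6.26e-05 + 0.0187) = 0.137
Q = 3642, so δQ = 0.137 × 3642 = 499.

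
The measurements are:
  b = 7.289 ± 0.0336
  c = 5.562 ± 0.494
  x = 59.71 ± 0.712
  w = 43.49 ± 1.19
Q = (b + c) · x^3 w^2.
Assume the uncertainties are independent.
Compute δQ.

3.93e+08

Let u = b + c = 12.85. δu = √(δb² + δc²) = √(0.00113 + 0.244) = 0.495, so δu/u = 0.0385.
Q is then a monomial in u, x, w:
δQ/Q = √((δu/u)² + (3·δx/x)² + (2·δw/w)²) = √(0.00148 + 0.00128 + 0.00299) = 0.0759
Q = 5.174e+09, so δQ = 0.0759 × 5.174e+09 = 3.93e+08.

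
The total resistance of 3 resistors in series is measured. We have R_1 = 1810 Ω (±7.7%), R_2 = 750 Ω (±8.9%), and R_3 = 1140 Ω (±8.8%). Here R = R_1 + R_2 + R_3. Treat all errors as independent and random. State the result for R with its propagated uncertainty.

3700 ± 184 Ω

For a sum/difference, combine absolute errors in quadrature:
  (δR_1)² = 19400;  (δR_2)² = 4460;  (δR_3)² = 10100
δR = √(33900) = 184 Ω
R = 3700 Ω.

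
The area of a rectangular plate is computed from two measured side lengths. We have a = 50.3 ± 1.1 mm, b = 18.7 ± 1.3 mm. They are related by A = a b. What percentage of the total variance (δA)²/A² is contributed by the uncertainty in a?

9.00%

(δA/A)² = (1·δa/a)² + (1·δb/b)²
  a term: (1×0.0219)² = 0.000478
  b term: (1×0.0695)² = 0.00483
Total = 0.00531. Share from a = 0.000478/0.00531 = 0.0900.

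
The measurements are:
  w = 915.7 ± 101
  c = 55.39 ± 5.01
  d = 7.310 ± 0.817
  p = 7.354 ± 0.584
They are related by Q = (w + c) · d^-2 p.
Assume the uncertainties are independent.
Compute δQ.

Let u = w + c = 971.1. δu = √(δw² + δc²) = √(10200 + 25.1) = 101, so δu/u = 0.104.
Q is then a monomial in u, d, p:
δQ/Q = √((δu/u)² + (-2·δd/d)² + (1·δp/p)²) = √(0.0108 + 0.0500 + 0.00631) = 0.259
Q = 133.6, so δQ = 0.259 × 133.6 = 34.6.

34.6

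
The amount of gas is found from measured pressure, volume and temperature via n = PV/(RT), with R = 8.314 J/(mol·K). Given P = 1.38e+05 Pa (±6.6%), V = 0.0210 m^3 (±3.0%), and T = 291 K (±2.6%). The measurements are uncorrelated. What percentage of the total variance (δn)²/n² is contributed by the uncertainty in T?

(δn/n)² = (1·δP/P)² + (1·δV/V)² + (-1·δT/T)²
  P term: (1×0.0660)² = 0.00436
  V term: (1×0.0300)² = 0.000900
  T term: (-1×0.0260)² = 0.000676
Total = 0.00593. Share from T = 0.000676/0.00593 = 0.114.

11.4%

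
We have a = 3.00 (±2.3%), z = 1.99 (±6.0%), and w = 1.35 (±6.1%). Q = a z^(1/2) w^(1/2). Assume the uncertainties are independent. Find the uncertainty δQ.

0.239

Q is a product of powers, so relative uncertainties combine in quadrature:
  (1·δa/a)² = (1×0.0230)² = 0.000529;  (½·δz/z)² = (0.5×0.0600)² = 0.000900;  (½·δw/w)² = (0.5×0.0610)² = 0.000930
δQ/Q = √(0.00236) = 0.0486
Q = 4.92, so δQ = 0.0486 × 4.92 = 0.239.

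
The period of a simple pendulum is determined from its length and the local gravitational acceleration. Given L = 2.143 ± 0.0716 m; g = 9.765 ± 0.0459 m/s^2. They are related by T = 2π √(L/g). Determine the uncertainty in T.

T is a product of powers, so relative uncertainties combine in quadrature:
  (½·δL/L)² = (0.5×0.0334)² = 0.000279;  (−½·δg/g)² = (-0.5×0.00470)² = 5.52e-06
δT/T = √(0.000285) = 0.0169
T = 2.943 s, so δT = 0.0169 × 2.943 = 0.0497 s.

0.0497 s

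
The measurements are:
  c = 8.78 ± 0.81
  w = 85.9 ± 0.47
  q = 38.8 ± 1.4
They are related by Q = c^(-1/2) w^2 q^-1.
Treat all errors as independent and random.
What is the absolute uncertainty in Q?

3.82

Each factor contributes (exponent × relative error)² to (δQ/Q)²:
  (−½·δc/c)² = (-0.5×0.0923)² = 0.00213;  (2·δw/w)² = (2×0.00547)² = 0.000120;  (-1·δq/q)² = (-1×0.0361)² = 0.00130
δQ/Q = √(0.00355) = 0.0596
Q = 64.2, so δQ = 0.0596 × 64.2 = 3.82.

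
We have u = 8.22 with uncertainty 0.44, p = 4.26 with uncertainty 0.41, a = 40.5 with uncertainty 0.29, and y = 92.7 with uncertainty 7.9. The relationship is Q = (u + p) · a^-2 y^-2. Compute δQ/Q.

Let w = u + p = 12.5. δw = √(δu² + δp²) = √(0.194 + 0.168) = 0.601, so δw/w = 0.0482.
Q is then a monomial in w, a, y:
δQ/Q = √((δw/w)² + (-2·δa/a)² + (-2·δy/y)²) = √(0.00232 + 0.000205 + 0.0291) = 0.178

0.178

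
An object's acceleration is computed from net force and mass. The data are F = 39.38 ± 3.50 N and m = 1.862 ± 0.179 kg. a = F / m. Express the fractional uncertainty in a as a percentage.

13.1%

Products/powers → add relative errors in quadrature, weighted by exponent:
  (1·δF/F)² = (1×0.0889)² = 0.00790;  (-1·δm/m)² = (-1×0.0961)² = 0.00924
δa/a = √(0.0171) = 0.131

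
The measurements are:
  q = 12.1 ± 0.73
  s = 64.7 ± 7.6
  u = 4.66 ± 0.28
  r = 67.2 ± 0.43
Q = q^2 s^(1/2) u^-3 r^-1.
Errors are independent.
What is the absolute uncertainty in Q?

Products/powers → add relative errors in quadrature, weighted by exponent:
  (2·δq/q)² = (2×0.0603)² = 0.0146;  (½·δs/s)² = (0.5×0.117)² = 0.00345;  (-3·δu/u)² = (-3×0.0601)² = 0.0325;  (-1·δr/r)² = (-1×0.00640)² = 4.09e-05
δQ/Q = √(0.0505) = 0.225
Q = 0.173, so δQ = 0.225 × 0.173 = 0.0389.

0.0389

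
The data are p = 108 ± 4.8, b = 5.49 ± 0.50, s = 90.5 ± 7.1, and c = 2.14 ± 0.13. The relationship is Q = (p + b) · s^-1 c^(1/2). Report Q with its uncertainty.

1.83 ± 0.173

Let u = p + b = 113. δu = √(δp² + δb²) = √(23.0 + 0.250) = 4.83, so δu/u = 0.0425.
Q is then a monomial in u, s, c:
δQ/Q = √((δu/u)² + (-1·δs/s)² + (½·δc/c)²) = √(0.00181 + 0.00615 + 0.000923) = 0.0943
Q = 1.83, so δQ = 0.0943 × 1.83 = 0.173.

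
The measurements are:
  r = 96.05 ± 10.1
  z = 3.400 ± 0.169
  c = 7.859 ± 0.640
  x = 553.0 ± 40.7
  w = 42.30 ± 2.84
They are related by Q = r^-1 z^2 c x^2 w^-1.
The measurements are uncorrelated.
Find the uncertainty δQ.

Products/powers → add relative errors in quadrature, weighted by exponent:
  (-1·δr/r)² = (-1×0.105)² = 0.0111;  (2·δz/z)² = (2×0.0497)² = 0.00988;  (1·δc/c)² = (1×0.0814)² = 0.00663;  (2·δx/x)² = (2×0.0736)² = 0.0217;  (-1·δw/w)² = (-1×0.0671)² = 0.00451
δQ/Q = √(0.0537) = 0.232
Q = 6838, so δQ = 0.232 × 6838 = 1590.

1590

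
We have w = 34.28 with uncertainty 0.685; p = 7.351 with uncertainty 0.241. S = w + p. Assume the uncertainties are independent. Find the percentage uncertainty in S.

1.74%

Sums and differences: (δS)² = Σ (cᵢ δxᵢ)².
  (δw)² = 0.469;  (δp)² = 0.0581
δS = √(0.527) = 0.726
S = 41.63, so δS/S = 0.726/41.63 = 0.0174.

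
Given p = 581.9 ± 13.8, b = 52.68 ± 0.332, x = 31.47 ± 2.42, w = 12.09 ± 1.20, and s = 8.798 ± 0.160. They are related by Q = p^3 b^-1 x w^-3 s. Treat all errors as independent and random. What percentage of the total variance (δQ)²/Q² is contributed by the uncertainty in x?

(δQ/Q)² = (3·δp/p)² + (-1·δb/b)² + (1·δx/x)² + (-3·δw/w)² + (1·δs/s)²
  p term: (3×0.0237)² = 0.00506
  b term: (-1×0.00630)² = 3.97e-05
  x term: (1×0.0769)² = 0.00591
  w term: (-3×0.0993)² = 0.0887
  s term: (1×0.0182)² = 0.000331
Total = 0.100. Share from x = 0.00591/0.100 = 0.0591.

5.91%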